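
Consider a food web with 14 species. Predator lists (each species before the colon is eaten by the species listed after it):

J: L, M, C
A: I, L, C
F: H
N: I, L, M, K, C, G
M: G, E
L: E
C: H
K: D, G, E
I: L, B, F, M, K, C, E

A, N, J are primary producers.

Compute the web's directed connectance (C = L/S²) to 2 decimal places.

C = 0.14

The web has S = 14 species and L = 27 feeding links.
C = L / S² = 27 / 196 = 0.1378 ≈ 0.14.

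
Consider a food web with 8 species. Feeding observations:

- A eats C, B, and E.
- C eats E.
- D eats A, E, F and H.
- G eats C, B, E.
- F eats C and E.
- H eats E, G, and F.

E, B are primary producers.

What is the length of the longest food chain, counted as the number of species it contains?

5 species

One longest chain: E → C → G → H → D.
It has 5 species and 4 links.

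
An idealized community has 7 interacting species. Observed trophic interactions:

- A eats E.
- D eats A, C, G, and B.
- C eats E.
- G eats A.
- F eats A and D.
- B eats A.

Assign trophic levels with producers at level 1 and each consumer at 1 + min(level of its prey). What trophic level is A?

E is a producer → level 1.
A eats E → level 2.

Trophic level 2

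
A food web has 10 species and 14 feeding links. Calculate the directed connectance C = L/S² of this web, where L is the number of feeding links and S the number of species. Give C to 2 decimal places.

C = 0.14

The web has S = 10 species and L = 14 feeding links.
C = L / S² = 14 / 100 = 0.1400 ≈ 0.14.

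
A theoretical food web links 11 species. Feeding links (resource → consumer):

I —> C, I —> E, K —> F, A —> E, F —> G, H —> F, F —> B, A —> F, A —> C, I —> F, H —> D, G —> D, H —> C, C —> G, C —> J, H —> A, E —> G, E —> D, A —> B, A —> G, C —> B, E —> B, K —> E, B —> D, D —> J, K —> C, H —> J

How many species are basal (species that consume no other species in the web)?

Basal species (no prey listed): K, H, I.
Count: 3.

3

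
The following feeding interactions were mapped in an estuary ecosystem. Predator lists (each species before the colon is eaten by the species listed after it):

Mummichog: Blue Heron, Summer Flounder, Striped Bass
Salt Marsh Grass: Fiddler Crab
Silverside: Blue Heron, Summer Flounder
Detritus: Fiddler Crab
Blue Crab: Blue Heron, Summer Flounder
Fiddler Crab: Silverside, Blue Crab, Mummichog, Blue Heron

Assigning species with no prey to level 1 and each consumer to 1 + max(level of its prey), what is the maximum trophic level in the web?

4

Basal resources (level 1): Salt Marsh Grass, Detritus.
Salt Marsh Grass → Fiddler Crab → Silverside → Blue Heron gives Blue Heron level 4.
No species has a prey at level 4, so no species reaches level 5.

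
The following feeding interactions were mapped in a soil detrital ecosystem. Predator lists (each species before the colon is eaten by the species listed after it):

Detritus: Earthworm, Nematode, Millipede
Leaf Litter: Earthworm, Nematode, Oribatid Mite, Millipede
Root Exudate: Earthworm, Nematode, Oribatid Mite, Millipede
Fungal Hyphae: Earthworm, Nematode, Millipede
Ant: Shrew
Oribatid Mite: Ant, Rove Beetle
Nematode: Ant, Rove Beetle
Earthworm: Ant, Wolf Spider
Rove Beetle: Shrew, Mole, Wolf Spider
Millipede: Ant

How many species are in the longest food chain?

4 species

One longest chain: Root Exudate → Earthworm → Ant → Shrew.
It has 4 species and 3 links.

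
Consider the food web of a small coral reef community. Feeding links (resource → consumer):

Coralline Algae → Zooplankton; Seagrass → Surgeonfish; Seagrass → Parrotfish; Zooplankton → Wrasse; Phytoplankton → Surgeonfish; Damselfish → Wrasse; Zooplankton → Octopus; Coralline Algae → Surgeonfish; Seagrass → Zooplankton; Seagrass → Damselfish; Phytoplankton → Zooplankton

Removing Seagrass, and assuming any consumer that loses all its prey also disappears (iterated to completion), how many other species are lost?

Remove Seagrass.
Round 1: Damselfish (all prey gone), Parrotfish (all prey gone) → extinct.
No further losses. Total secondary extinctions: 2.

2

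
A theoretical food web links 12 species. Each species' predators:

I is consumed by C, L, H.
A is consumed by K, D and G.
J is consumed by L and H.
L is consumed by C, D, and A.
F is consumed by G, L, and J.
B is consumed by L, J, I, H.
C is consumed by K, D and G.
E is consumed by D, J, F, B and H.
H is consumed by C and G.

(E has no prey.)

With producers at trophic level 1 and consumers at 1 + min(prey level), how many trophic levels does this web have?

Producers (level 1): E.
Following each consumer down to its lowest-level prey: E → H → C → K (levels 1 through 4).
All prey of K (C 3, A 4) are at level 3 or above, so K is at level 1 + 3 = 4.
Every consumer has at least one prey at level 3 or below, so none exceeds level 4.

4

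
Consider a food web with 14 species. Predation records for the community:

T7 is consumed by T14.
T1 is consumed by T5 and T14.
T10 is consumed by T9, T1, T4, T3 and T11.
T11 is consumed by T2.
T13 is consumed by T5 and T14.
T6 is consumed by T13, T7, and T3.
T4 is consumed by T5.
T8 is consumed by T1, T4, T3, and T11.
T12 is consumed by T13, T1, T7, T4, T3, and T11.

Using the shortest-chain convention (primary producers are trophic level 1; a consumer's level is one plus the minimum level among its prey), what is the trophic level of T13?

T6 is a producer → level 1.
T13 eats T6 → level 2.

Trophic level 2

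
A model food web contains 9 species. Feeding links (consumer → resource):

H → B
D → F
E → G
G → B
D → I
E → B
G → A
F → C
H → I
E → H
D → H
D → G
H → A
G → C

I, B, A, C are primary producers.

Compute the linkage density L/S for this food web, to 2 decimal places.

L/S = 1.56

There are L = 14 links among S = 9 species.
L/S = 14/9 = 1.5556 ≈ 1.56.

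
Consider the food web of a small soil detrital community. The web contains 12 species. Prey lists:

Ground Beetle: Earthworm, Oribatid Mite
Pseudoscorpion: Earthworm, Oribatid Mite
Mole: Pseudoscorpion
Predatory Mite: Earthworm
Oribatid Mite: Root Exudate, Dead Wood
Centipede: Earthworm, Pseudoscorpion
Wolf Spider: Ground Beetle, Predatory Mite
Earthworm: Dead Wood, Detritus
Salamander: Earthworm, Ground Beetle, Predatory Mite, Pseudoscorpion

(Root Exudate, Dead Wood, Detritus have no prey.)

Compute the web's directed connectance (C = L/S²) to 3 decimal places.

The web has S = 12 species and L = 18 feeding links.
C = L / S² = 18 / 144 = 0.1250 ≈ 0.125.

C = 0.125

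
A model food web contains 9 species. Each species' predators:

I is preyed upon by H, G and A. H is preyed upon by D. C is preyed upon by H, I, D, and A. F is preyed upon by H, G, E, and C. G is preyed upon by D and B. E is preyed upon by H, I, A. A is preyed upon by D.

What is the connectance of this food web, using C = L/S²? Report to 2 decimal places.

C = 0.22

The web has S = 9 species and L = 18 feeding links.
C = L / S² = 18 / 81 = 0.2222 ≈ 0.22.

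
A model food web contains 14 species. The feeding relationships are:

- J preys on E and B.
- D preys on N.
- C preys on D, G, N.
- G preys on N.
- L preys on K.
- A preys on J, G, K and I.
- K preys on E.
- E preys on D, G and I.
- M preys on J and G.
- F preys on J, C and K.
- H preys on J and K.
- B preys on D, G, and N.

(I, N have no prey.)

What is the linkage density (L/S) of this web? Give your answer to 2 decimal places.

L/S = 1.86

There are L = 26 links among S = 14 species.
L/S = 26/14 = 1.8571 ≈ 1.86.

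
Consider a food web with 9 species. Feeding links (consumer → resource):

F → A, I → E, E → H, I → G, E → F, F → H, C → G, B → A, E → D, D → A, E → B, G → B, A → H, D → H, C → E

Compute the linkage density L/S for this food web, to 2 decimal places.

L/S = 1.67

There are L = 15 links among S = 9 species.
L/S = 15/9 = 1.6667 ≈ 1.67.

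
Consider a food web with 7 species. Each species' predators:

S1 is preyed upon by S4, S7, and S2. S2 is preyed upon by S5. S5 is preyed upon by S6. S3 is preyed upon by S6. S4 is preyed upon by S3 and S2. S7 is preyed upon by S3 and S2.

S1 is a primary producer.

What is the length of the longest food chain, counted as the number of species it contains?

One longest chain: S1 → S7 → S2 → S5 → S6.
It has 5 species and 4 links.

5 species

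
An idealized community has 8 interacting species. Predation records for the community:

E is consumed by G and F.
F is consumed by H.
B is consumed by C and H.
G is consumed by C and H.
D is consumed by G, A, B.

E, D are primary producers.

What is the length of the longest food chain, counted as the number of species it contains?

3 species

One longest chain: E → G → C.
It has 3 species and 2 links.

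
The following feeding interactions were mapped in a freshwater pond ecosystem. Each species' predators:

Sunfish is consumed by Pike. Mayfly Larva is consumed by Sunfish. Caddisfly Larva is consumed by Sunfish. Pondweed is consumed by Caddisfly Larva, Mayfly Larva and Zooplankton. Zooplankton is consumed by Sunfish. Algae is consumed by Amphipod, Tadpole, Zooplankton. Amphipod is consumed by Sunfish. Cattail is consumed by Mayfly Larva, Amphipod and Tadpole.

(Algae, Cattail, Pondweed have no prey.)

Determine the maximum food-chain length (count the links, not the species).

3 links

One longest chain: Pondweed → Caddisfly Larva → Sunfish → Pike.
It has 4 species and 3 links.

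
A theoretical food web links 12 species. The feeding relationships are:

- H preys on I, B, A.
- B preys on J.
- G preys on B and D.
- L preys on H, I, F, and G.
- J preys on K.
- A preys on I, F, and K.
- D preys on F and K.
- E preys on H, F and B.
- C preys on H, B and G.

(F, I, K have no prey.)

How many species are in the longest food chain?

One longest chain: K → J → B → H → L.
It has 5 species and 4 links.

5 species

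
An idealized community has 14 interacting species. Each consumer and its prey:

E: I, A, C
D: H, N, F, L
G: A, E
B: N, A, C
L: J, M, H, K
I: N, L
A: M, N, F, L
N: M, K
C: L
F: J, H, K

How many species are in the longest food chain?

5 species

One longest chain: M → N → A → E → G.
It has 5 species and 4 links.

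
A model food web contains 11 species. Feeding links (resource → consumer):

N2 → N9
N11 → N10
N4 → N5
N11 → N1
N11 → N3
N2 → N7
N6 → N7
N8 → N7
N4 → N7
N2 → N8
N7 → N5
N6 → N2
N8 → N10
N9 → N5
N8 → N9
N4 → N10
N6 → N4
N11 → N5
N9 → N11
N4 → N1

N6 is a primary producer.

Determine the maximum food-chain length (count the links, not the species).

5 links

One longest chain: N6 → N2 → N8 → N9 → N11 → N5.
It has 6 species and 5 links.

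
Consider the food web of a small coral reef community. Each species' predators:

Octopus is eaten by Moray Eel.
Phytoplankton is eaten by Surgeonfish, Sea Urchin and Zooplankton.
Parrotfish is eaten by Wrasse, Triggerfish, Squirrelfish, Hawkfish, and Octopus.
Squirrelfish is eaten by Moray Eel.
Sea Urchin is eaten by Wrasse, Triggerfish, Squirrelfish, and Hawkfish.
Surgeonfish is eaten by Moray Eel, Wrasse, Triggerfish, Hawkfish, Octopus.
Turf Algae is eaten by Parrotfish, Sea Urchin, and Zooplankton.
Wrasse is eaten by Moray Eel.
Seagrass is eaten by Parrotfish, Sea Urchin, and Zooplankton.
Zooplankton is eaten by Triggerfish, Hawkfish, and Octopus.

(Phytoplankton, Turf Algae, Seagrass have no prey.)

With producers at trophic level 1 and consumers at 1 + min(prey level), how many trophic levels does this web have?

Producers (level 1): Phytoplankton, Turf Algae, Seagrass.
Following each consumer down to its lowest-level prey: Turf Algae → Parrotfish → Wrasse (levels 1 through 3).
All prey of Wrasse (Parrotfish 2, Sea Urchin 2, Surgeonfish 2) are at level 2 or above, so Wrasse is at level 1 + 2 = 3.
Every consumer has at least one prey at level 2 or below, so none exceeds level 3.

3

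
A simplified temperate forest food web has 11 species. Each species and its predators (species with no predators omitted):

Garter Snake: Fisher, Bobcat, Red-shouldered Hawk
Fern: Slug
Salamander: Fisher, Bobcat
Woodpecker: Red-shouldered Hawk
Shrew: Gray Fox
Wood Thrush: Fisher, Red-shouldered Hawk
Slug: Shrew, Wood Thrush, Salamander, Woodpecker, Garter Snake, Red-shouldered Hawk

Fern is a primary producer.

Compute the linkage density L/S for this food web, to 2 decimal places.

There are L = 16 links among S = 11 species.
L/S = 16/11 = 1.4545 ≈ 1.45.

L/S = 1.45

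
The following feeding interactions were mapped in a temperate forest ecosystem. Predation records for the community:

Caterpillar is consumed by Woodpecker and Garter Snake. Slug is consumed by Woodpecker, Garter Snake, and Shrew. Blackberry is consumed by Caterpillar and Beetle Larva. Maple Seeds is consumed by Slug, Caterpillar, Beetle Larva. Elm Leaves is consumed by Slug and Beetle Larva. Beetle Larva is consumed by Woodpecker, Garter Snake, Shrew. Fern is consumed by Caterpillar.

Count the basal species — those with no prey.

Basal species (no prey listed): Elm Leaves, Blackberry, Fern, Maple Seeds.
Count: 4.

4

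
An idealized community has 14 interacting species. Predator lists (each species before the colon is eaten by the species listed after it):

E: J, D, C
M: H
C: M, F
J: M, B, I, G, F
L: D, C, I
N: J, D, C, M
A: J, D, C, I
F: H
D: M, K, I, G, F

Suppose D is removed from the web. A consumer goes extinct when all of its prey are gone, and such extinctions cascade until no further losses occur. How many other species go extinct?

Remove D.
Round 1: K (all prey gone) → extinct.
No further losses. Total secondary extinctions: 1.

1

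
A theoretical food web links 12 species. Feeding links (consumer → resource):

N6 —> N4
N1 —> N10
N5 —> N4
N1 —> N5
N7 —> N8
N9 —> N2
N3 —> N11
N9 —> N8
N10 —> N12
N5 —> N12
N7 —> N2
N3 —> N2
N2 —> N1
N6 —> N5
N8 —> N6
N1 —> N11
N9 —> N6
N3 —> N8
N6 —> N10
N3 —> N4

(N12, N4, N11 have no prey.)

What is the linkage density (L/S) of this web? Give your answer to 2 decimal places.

There are L = 20 links among S = 12 species.
L/S = 20/12 = 1.6667 ≈ 1.67.

L/S = 1.67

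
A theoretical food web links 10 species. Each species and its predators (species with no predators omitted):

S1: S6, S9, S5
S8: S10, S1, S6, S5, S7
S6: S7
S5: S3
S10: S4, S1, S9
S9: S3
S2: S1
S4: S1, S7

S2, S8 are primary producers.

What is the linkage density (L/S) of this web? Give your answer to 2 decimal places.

L/S = 1.70

There are L = 17 links among S = 10 species.
L/S = 17/10 = 1.7000 ≈ 1.70.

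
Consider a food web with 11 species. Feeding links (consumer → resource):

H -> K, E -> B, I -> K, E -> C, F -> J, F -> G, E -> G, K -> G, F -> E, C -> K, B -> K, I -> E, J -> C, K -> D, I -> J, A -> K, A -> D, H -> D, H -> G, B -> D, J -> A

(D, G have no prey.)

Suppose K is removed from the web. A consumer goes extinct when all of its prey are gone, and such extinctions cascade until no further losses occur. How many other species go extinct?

1

Remove K.
Round 1: C (all prey gone) → extinct.
No further losses. Total secondary extinctions: 1.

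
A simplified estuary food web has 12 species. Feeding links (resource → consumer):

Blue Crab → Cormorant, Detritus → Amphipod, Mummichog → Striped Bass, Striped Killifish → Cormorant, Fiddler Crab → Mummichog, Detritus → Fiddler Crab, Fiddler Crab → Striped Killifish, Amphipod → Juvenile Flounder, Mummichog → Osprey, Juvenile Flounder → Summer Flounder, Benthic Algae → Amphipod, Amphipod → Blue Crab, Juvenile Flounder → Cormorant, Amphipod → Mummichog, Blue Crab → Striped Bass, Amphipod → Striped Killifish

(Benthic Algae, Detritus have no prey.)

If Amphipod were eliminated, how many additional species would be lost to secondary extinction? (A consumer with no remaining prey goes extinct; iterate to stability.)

3

Remove Amphipod.
Round 1: Juvenile Flounder (all prey gone), Blue Crab (all prey gone) → extinct.
Round 2: Summer Flounder (all prey gone) → extinct.
No further losses. Total secondary extinctions: 3.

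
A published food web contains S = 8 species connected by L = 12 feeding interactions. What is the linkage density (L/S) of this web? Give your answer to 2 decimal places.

L/S = 1.50

There are L = 12 links among S = 8 species.
L/S = 12/8 = 1.5000 ≈ 1.50.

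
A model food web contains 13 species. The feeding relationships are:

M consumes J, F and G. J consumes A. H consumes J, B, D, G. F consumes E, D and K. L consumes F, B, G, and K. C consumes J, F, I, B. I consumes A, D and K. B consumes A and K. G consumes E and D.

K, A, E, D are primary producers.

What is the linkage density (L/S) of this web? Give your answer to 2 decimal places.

L/S = 2.00

There are L = 26 links among S = 13 species.
L/S = 26/13 = 2.0000 ≈ 2.00.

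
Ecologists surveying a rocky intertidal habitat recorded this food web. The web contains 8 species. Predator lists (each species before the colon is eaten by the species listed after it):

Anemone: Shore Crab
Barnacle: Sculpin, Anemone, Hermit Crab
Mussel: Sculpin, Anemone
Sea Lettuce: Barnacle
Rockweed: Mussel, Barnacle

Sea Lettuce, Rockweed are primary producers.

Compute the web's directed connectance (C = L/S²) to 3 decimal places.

The web has S = 8 species and L = 9 feeding links.
C = L / S² = 9 / 64 = 0.1406 ≈ 0.141.

C = 0.141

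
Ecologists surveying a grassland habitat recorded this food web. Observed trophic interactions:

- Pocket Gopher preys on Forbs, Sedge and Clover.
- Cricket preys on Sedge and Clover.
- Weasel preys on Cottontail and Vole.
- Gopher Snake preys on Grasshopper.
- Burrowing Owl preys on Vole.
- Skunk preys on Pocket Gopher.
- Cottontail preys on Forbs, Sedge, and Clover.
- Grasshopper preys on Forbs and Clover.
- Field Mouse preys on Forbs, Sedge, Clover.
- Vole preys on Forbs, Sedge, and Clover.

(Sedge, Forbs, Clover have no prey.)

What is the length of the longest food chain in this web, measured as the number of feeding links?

One longest chain: Sedge → Vole → Burrowing Owl.
It has 3 species and 2 links.

2 links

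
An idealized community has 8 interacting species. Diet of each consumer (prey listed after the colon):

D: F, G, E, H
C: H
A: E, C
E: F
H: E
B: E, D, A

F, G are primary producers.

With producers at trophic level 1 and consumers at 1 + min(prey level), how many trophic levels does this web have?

Producers (level 1): F, G.
Following each consumer down to its lowest-level prey: F → E → H → C (levels 1 through 4).
All prey of C (H 3) are at level 3 or above, so C is at level 1 + 3 = 4.
Every consumer has at least one prey at level 3 or below, so none exceeds level 4.

4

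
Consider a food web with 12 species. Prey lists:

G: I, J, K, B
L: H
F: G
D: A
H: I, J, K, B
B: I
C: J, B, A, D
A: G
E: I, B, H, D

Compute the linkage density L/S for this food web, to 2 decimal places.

L/S = 1.75

There are L = 21 links among S = 12 species.
L/S = 21/12 = 1.7500 ≈ 1.75.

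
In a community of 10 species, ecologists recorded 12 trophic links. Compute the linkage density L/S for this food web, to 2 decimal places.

L/S = 1.20

There are L = 12 links among S = 10 species.
L/S = 12/10 = 1.2000 ≈ 1.20.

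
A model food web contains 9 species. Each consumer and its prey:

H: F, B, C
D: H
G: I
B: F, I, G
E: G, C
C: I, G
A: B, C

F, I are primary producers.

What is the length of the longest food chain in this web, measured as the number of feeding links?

One longest chain: I → G → B → H → D.
It has 5 species and 4 links.

4 links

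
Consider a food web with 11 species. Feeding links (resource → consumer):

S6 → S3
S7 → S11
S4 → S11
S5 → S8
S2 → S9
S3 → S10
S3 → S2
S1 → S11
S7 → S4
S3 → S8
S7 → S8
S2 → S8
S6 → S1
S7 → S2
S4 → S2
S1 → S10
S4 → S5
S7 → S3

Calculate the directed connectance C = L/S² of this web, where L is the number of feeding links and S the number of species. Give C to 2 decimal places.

C = 0.15

The web has S = 11 species and L = 18 feeding links.
C = L / S² = 18 / 121 = 0.1488 ≈ 0.15.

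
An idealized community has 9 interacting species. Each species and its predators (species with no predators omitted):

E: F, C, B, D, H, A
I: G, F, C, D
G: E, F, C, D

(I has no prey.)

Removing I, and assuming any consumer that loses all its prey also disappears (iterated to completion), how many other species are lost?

8

Remove I.
Round 1: G (all prey gone) → extinct.
Round 2: E (all prey gone) → extinct.
Round 3: F (all prey gone), C (all prey gone), B (all prey gone), D (all prey gone), H (all prey gone), A (all prey gone) → extinct.
No further losses. Total secondary extinctions: 8.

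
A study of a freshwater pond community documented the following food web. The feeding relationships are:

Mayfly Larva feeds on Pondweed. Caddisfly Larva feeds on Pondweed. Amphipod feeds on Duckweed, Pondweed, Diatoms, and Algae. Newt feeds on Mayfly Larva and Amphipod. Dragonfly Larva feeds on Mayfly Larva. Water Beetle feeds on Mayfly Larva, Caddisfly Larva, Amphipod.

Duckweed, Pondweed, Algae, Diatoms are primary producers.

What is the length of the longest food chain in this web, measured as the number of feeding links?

2 links

One longest chain: Pondweed → Mayfly Larva → Dragonfly Larva.
It has 3 species and 2 links.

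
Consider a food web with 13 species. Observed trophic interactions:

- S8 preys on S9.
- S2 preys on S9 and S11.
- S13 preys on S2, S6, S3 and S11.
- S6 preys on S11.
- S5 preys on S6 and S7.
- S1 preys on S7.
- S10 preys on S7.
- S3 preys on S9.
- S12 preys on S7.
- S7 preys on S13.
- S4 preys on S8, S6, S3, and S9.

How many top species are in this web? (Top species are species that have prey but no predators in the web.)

5

Top species (has prey, but nothing eats it): S4, S5, S12, S10, S1.
Count: 5.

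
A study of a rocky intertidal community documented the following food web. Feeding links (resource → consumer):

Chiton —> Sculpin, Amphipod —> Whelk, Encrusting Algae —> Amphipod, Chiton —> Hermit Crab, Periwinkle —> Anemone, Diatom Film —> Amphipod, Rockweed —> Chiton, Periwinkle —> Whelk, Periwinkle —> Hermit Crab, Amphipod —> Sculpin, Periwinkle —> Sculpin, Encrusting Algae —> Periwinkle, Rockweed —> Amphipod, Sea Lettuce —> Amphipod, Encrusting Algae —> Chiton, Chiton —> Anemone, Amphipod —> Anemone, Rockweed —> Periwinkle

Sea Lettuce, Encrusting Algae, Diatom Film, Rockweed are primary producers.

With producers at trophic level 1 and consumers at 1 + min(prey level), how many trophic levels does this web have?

3

Producers (level 1): Sea Lettuce, Encrusting Algae, Diatom Film, Rockweed.
Following each consumer down to its lowest-level prey: Sea Lettuce → Amphipod → Whelk (levels 1 through 3).
All prey of Whelk (Amphipod 2, Periwinkle 2) are at level 2 or above, so Whelk is at level 1 + 2 = 3.
Every consumer has at least one prey at level 2 or below, so none exceeds level 3.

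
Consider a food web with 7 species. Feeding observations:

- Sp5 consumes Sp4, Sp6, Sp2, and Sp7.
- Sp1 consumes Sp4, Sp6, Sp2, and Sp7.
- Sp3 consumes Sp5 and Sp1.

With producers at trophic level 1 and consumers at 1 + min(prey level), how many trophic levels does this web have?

3

Producers (level 1): Sp2, Sp6, Sp4, Sp7.
Following each consumer down to its lowest-level prey: Sp2 → Sp1 → Sp3 (levels 1 through 3).
All prey of Sp3 (Sp1 2, Sp5 2) are at level 2 or above, so Sp3 is at level 1 + 2 = 3.
Every consumer has at least one prey at level 2 or below, so none exceeds level 3.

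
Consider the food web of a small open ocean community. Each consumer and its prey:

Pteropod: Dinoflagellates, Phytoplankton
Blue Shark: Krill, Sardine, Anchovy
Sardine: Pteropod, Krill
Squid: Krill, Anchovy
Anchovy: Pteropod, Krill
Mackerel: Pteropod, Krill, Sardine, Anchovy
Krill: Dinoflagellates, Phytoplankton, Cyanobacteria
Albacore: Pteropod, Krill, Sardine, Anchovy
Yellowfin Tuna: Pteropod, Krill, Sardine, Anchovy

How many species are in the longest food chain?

4 species

One longest chain: Dinoflagellates → Pteropod → Sardine → Mackerel.
It has 4 species and 3 links.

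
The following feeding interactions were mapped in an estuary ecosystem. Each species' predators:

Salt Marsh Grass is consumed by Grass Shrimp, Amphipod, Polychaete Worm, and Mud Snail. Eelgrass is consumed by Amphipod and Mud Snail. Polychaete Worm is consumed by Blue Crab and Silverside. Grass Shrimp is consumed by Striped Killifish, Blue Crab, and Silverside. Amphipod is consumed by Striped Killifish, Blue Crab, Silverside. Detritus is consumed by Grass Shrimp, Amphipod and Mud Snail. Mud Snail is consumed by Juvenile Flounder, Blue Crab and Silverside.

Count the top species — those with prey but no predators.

4

Top species (has prey, but nothing eats it): Juvenile Flounder, Silverside, Striped Killifish, Blue Crab.
Count: 4.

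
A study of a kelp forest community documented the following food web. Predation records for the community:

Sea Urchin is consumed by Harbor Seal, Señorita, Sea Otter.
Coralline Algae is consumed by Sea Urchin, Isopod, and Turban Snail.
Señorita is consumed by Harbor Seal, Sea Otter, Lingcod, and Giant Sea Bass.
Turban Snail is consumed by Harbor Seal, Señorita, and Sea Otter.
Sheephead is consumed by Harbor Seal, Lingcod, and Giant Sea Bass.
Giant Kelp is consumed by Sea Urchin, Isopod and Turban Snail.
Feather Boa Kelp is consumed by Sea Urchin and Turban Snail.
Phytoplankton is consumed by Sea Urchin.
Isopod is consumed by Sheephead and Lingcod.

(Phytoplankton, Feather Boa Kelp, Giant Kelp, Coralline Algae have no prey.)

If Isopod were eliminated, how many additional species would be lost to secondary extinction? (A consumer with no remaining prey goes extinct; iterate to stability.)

1

Remove Isopod.
Round 1: Sheephead (all prey gone) → extinct.
No further losses. Total secondary extinctions: 1.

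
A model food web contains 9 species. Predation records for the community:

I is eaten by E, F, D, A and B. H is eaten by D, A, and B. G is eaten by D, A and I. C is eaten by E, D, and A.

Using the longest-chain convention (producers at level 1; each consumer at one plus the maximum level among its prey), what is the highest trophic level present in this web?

3

Producers (level 1): H, G, C.
G → I → B gives B level 3.
No species has a prey at level 3, so no species reaches level 4.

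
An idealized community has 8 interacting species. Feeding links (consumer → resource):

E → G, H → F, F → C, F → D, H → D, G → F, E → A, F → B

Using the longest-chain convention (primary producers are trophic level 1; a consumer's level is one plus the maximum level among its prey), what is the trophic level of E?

C is a producer → level 1.
F eats C (level 1); other prey at levels: B 1, D 1 → level 2.
G eats F → level 3.
E eats G (level 3); other prey at levels: A 1 → level 4.

Trophic level 4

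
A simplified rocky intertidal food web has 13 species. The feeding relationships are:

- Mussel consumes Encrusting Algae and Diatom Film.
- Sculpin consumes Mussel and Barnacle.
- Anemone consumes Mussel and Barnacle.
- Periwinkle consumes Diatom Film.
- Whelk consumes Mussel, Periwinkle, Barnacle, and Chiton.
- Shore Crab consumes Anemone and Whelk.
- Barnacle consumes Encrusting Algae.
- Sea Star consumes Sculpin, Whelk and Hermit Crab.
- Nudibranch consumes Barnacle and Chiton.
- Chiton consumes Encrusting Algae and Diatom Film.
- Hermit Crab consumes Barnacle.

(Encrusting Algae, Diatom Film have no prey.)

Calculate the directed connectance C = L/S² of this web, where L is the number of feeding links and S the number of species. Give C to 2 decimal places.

C = 0.13

The web has S = 13 species and L = 22 feeding links.
C = L / S² = 22 / 169 = 0.1302 ≈ 0.13.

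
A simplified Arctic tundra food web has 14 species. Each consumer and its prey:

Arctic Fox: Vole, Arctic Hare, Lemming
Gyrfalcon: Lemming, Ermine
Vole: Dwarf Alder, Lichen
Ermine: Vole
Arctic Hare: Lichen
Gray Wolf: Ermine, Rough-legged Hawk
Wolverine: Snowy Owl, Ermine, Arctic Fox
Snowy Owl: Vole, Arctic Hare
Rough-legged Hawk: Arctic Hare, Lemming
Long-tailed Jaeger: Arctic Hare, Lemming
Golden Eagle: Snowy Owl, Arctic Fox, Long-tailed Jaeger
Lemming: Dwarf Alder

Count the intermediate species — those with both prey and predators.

8

Intermediate species (has both prey and predators): Vole, Arctic Hare, Lemming, Snowy Owl, Ermine, Rough-legged Hawk, Arctic Fox, Long-tailed Jaeger.
Count: 8.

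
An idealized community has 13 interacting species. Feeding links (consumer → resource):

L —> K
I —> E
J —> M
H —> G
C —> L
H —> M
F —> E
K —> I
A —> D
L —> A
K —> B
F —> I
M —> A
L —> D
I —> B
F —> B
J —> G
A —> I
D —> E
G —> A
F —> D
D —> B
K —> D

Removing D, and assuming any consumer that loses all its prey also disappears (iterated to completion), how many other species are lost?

0

Remove D.
Every predator of it retains at least one other prey: A still has I; K still has B, I; F still has B, E, I; L still has A, K.
No consumer loses all prey, so no secondary extinctions occur.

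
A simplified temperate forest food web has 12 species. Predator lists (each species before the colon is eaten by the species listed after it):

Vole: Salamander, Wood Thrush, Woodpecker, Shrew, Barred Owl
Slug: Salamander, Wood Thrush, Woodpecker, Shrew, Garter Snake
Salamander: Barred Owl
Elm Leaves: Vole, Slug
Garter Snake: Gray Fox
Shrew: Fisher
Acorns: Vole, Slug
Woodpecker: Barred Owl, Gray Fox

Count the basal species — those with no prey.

Basal species (no prey listed): Elm Leaves, Acorns.
Count: 2.

2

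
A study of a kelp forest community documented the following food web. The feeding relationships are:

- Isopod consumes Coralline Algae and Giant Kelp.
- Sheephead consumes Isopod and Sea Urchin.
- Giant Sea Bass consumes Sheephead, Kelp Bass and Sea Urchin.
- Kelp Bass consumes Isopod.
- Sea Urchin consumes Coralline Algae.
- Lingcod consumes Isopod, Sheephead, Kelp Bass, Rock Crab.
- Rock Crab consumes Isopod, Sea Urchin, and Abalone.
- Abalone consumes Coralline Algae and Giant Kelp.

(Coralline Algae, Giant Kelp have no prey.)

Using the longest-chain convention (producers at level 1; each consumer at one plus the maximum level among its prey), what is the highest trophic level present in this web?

Producers (level 1): Coralline Algae, Giant Kelp.
Coralline Algae → Isopod → Rock Crab → Lingcod gives Lingcod level 4.
No species has a prey at level 4, so no species reaches level 5.

4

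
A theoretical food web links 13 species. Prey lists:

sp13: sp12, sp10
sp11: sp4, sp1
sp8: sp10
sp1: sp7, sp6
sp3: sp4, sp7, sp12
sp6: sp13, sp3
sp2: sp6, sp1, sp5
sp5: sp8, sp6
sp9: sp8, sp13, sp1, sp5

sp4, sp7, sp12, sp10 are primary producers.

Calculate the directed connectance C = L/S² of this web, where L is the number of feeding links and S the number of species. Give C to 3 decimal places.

The web has S = 13 species and L = 21 feeding links.
C = L / S² = 21 / 169 = 0.1243 ≈ 0.124.

C = 0.124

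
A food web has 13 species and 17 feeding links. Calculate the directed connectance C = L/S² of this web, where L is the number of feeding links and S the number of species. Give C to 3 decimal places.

C = 0.101

The web has S = 13 species and L = 17 feeding links.
C = L / S² = 17 / 169 = 0.1006 ≈ 0.101.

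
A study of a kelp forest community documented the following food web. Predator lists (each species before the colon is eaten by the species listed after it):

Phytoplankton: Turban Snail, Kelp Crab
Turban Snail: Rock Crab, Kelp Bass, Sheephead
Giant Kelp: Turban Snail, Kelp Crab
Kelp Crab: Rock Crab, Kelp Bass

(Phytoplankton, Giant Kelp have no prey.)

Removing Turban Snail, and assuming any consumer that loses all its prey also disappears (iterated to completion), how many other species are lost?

1

Remove Turban Snail.
Round 1: Sheephead (all prey gone) → extinct.
No further losses. Total secondary extinctions: 1.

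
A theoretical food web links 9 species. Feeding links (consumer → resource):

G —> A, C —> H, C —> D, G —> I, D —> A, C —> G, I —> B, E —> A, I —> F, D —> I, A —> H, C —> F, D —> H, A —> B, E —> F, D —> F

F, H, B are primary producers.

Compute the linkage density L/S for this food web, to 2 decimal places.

L/S = 1.78

There are L = 16 links among S = 9 species.
L/S = 16/9 = 1.7778 ≈ 1.78.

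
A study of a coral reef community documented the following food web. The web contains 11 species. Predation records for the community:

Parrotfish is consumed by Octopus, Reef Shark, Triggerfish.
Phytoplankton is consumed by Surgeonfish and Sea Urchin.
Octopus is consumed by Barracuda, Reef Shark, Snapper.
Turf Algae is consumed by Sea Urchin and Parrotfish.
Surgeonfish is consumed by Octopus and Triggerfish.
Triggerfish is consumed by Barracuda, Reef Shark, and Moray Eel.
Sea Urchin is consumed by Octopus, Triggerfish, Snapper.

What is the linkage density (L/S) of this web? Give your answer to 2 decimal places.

L/S = 1.64

There are L = 18 links among S = 11 species.
L/S = 18/11 = 1.6364 ≈ 1.64.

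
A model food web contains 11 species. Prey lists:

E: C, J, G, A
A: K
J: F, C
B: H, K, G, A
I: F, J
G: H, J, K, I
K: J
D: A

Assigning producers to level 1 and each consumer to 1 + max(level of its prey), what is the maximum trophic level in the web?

Producers (level 1): F, H, C.
F → J → K → G → E gives E level 5.
No species has a prey at level 5, so no species reaches level 6.

5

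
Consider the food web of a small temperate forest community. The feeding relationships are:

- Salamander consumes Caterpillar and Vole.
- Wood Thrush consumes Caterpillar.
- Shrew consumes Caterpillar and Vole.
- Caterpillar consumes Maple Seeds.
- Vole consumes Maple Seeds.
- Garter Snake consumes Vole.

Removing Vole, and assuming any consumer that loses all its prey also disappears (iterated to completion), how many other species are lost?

1

Remove Vole.
Round 1: Garter Snake (all prey gone) → extinct.
No further losses. Total secondary extinctions: 1.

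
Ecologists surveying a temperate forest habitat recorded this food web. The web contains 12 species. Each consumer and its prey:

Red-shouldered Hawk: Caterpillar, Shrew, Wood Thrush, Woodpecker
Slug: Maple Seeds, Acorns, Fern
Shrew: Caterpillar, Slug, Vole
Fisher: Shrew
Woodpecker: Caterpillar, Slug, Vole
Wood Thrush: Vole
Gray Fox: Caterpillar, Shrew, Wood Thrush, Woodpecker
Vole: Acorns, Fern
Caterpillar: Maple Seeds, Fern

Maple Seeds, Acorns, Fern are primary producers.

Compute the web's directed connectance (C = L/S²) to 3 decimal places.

The web has S = 12 species and L = 23 feeding links.
C = L / S² = 23 / 144 = 0.1597 ≈ 0.160.

C = 0.160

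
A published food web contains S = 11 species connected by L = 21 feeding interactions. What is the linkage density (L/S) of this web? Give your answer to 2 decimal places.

There are L = 21 links among S = 11 species.
L/S = 21/11 = 1.9091 ≈ 1.91.

L/S = 1.91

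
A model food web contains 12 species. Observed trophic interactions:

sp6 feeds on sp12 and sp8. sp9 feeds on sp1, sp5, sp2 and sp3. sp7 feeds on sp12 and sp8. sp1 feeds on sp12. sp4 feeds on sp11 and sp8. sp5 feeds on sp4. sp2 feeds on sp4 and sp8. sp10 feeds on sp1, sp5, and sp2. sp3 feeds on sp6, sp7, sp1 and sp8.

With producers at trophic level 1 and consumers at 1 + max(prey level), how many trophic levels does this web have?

4

Producers (level 1): sp8, sp12, sp11.
sp8 → sp4 → sp5 → sp9 gives sp9 level 4.
No species has a prey at level 4, so no species reaches level 5.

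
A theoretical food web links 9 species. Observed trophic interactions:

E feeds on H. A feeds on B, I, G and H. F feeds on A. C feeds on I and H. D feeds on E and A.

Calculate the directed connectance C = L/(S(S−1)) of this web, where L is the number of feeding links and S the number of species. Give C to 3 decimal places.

C = 0.139

The web has S = 9 species and L = 10 feeding links.
C = L / (S(S−1)) = 10 / 72 = 0.1389 ≈ 0.139.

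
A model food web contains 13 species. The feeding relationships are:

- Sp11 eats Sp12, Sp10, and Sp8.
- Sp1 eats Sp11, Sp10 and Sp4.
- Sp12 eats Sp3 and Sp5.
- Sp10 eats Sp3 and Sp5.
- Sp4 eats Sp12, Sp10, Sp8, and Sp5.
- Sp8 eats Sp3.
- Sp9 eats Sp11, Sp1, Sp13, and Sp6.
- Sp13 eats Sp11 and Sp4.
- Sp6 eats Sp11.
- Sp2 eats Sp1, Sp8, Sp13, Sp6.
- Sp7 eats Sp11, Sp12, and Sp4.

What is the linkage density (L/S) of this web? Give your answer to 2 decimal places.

L/S = 2.23

There are L = 29 links among S = 13 species.
L/S = 29/13 = 2.2308 ≈ 2.23.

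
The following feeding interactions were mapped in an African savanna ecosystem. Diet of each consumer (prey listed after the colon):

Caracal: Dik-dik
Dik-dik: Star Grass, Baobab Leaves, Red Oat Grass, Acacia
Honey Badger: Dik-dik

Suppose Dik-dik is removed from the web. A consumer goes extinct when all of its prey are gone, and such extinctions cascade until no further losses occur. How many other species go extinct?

2

Remove Dik-dik.
Round 1: Honey Badger (all prey gone), Caracal (all prey gone) → extinct.
No further losses. Total secondary extinctions: 2.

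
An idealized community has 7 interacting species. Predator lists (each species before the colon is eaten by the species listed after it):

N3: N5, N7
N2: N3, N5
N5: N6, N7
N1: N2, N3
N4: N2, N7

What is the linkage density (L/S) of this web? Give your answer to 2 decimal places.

L/S = 1.43

There are L = 10 links among S = 7 species.
L/S = 10/7 = 1.4286 ≈ 1.43.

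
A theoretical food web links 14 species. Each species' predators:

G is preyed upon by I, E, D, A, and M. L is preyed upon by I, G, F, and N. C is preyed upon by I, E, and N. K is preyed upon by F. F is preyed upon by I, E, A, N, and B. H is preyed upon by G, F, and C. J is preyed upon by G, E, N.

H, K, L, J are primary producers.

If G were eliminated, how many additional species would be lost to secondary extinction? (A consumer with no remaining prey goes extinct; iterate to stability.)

Remove G.
Round 1: M (all prey gone), D (all prey gone) → extinct.
No further losses. Total secondary extinctions: 2.

2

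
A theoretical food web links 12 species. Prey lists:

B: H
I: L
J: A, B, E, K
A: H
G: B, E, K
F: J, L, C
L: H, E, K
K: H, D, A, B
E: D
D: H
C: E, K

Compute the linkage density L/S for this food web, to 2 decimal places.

There are L = 24 links among S = 12 species.
L/S = 24/12 = 2.0000 ≈ 2.00.

L/S = 2.00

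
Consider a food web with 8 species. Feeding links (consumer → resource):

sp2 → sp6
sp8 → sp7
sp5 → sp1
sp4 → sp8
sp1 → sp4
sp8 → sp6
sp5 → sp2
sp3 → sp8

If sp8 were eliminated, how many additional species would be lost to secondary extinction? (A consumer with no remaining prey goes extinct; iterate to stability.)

Remove sp8.
Round 1: sp3 (all prey gone), sp4 (all prey gone) → extinct.
Round 2: sp1 (all prey gone) → extinct.
No further losses. Total secondary extinctions: 3.

3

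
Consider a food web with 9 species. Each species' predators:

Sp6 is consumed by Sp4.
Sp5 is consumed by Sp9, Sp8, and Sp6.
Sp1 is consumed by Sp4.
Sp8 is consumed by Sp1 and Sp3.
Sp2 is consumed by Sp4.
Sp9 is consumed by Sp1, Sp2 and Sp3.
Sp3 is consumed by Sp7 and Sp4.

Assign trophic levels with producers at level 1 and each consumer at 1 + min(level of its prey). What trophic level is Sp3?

Trophic level 3

Sp5 is a producer → level 1.
Sp8 eats Sp5 → level 2.
Sp3 eats Sp8 → level 3.
No prey of Sp3 is below level 2, so 3 is the minimum.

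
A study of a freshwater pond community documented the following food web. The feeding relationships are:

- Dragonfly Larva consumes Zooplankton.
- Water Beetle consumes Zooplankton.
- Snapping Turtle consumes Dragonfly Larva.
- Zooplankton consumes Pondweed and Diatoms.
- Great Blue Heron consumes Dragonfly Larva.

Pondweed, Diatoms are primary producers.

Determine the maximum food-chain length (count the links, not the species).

One longest chain: Pondweed → Zooplankton → Dragonfly Larva → Snapping Turtle.
It has 4 species and 3 links.

3 links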